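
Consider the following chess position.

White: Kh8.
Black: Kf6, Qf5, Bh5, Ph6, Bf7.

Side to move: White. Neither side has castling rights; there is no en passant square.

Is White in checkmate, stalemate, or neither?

White to move; white king on h8.
In check: no.
King squares — g7: attacked by Kf6; h7: attacked by Qf5; g8: attacked by Bf7.
Legal moves for White: none.
Not in check and no legal moves → stalemate.

stalemate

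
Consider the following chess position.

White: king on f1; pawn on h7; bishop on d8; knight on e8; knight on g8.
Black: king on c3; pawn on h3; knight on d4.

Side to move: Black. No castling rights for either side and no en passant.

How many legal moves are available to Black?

16

Black to move; king on c3.
In check: no.
Legal moves: Ne6, Nc6, Nf5, Nb5, Nf3, Nb3, Ne2, Nc2, Kc4, Kb4, Kd3, Kb3, Kd2, Kc2, Kb2, h2.
Count: 16.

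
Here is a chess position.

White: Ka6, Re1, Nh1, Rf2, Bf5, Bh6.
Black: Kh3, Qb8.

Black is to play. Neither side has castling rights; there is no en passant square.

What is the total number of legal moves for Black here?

Black to move; king on h3.
In check: yes, from the white bishop on f5.
Legal moves: Kh4.
Count: 1.

1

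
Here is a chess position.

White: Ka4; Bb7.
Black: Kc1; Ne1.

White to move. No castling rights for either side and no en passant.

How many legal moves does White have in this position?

White to move; king on a4.
In check: no.
Legal moves: Bc8, Ba8, Bc6, Ba6, Bd5, Be4, Bf3, Bg2, Bh1, Kb5, Ka5, Kb4, Kb3, Ka3.
Count: 14.

14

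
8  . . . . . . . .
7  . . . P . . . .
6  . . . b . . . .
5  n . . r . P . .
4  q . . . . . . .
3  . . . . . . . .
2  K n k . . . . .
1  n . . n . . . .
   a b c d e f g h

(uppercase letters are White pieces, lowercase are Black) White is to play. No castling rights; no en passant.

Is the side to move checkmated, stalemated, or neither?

White to move; white king on a2.
In check: yes, from the black queen on a4.
King squares — a1: attacked by Qa4; b1: attacked by Kc2; b2: attacked by Nd1; a3: attacked by Qa4; b3: attacked by Na1.
Legal moves for White: none.
In check with no legal moves → checkmate.

checkmate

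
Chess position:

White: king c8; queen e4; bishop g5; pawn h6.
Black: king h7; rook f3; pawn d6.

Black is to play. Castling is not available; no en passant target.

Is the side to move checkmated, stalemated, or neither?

neither

Black to move; black king on h7.
In check: yes, from the white queen on e4.
Legal moves for Black: Kh8, Kg8, Rf5.
Black is in check but has 3 legal moves → neither.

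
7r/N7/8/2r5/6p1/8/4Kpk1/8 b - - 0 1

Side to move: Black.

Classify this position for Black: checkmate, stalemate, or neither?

neither

Black to move; black king on g2.
In check: no.
Legal moves for Black include: Rg8, Rf8, Re8+, Rd8, Rhc8, Rb8, Ra8, Rh7, Rh6, Rhh5, Rh4, Rh3, Rh2, Rh1, Rcc8, Rc7, Rc6, Rch5, ... (list truncated; more exist).
Black has legal moves and is not in check → neither.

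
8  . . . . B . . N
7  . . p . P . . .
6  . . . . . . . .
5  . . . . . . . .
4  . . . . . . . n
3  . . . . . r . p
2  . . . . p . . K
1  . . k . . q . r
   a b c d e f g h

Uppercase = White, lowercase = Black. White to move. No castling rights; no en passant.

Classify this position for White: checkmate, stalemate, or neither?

White to move; white king on h2.
In check: yes, from the black rook on h1.
King squares — g1: attacked by Qf1; h1: attacked by Qf1; g2: attacked by Qf1; g3: attacked by Rf3; h3: attacked by Qf1.
Legal moves for White: none.
In check with no legal moves → checkmate.

checkmate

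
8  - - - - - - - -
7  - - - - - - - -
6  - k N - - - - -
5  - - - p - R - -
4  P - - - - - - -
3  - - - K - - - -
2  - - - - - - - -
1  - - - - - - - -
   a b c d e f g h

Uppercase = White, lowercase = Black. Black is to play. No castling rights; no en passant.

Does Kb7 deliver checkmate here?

After Kb7: white king on d3; in check: no.
White is not in check, so this cannot be checkmate.

no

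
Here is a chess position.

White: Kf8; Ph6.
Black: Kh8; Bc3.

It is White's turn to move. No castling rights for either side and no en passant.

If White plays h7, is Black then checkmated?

After h7: black king on h8; in check: no.
Black is not in check, so this cannot be checkmate.

no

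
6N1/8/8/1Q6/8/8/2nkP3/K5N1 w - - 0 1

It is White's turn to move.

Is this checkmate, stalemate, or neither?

White to move; white king on a1.
In check: yes, from the black knight on c2.
King squares — b1: available; a2: available; b2: available.
Legal moves for White: Kb2, Ka2, Kb1.
White is in check but has 3 legal moves → neither.

neither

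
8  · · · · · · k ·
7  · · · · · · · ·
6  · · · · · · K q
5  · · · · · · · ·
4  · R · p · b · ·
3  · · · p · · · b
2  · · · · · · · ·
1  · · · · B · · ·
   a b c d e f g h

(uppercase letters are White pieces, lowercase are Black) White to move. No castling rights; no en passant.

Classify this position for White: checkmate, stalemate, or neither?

White to move; white king on g6.
In check: yes, from the black queen on h6.
King squares — f5: attacked by Bh3; g5: attacked by Bf4; h5: attacked by Qh6; f6: attacked by Qh6; h6: attacked by Bf4; f7: attacked by Kg8; g7: attacked by Qh6; h7: attacked by Qh6.
Legal moves for White: none.
In check with no legal moves → checkmate.

checkmate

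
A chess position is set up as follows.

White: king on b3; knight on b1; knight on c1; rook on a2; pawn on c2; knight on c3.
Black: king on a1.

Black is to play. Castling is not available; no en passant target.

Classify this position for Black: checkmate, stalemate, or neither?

checkmate

Black to move; black king on a1.
In check: yes, from the white rook on a2.
King squares — b1: attacked by Nc3; a2: attacked by Nc1; b2: attacked by Ra2.
Legal moves for Black: none.
In check with no legal moves → checkmate.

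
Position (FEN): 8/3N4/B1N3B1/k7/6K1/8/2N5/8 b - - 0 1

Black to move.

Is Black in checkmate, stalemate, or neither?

Black to move; black king on a5.
In check: yes, from the white knight on c6.
Legal moves for Black: Kxa6, Ka4.
Black is in check but has 2 legal moves → neither.

neither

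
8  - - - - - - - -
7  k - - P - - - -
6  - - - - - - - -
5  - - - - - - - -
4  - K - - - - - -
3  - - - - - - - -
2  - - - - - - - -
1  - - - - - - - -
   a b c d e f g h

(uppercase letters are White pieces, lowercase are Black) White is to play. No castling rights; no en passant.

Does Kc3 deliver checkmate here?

After Kc3: black king on a7; in check: no.
Black is not in check, so this cannot be checkmate.

no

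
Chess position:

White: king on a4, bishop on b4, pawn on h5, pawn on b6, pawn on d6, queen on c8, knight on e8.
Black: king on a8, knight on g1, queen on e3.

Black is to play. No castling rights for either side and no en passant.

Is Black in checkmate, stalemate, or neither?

Black to move; black king on a8.
In check: yes, from the white queen on c8.
King squares — a7: attacked by Pb6; b7: attacked by Qc8; b8: attacked by Qc8.
Legal moves for Black: none.
In check with no legal moves → checkmate.

checkmate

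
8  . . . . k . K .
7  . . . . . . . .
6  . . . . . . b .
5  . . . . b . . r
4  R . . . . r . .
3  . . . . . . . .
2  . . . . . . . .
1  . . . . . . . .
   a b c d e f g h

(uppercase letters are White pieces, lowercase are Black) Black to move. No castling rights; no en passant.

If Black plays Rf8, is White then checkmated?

After Rf8: white king on g8; in check: yes, from the black rook on f8.
King squares — f7: attacked by Bg6; g7: attacked by Be5; h7: attacked by Rh5; f8: attacked by Ke8; h8: attacked by Be5.
White has no legal moves → checkmate.

yes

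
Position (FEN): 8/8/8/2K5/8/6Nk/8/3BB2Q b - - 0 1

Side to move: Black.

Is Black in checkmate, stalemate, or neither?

checkmate

Black to move; black king on h3.
In check: yes, from the white queen on h1.
King squares — g2: attacked by Qh1; h2: attacked by Qh1; g3: attacked by Be1; g4: attacked by Bd1; h4: attacked by Qh1.
Legal moves for Black: none.
In check with no legal moves → checkmate.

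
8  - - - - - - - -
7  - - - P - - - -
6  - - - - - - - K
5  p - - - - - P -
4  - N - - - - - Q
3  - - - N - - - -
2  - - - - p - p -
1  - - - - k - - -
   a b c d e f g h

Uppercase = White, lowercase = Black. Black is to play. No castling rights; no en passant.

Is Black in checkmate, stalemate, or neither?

Black to move; black king on e1.
In check: yes, from the white knight on d3 and the white queen on h4.
King squares — d1: available; f1: available; d2: available; e2: own pawn; f2: attacked by Nd3.
Legal moves for Black: Kd2, Kf1, Kd1.
Black is in check but has 3 legal moves → neither.

neither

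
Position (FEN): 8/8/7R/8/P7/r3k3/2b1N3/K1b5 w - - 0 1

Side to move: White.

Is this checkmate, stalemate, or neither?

checkmate

White to move; white king on a1.
In check: yes, from the black rook on a3.
King squares — b1: attacked by Bc2; a2: attacked by Ra3; b2: attacked by Bc1.
Legal moves for White: none.
In check with no legal moves → checkmate.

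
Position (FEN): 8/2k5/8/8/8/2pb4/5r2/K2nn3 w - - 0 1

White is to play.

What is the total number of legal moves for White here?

0

White to move; king on a1.
In check: no.
Legal moves: none.
Count: 0.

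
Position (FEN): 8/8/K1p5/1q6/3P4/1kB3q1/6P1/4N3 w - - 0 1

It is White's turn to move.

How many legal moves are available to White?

White to move; king on a6.
In check: yes, from the black queen on b5.
Legal moves: Ka7.
Count: 1.

1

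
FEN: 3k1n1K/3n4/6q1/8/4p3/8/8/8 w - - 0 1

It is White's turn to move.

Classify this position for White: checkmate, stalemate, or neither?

White to move; white king on h8.
In check: no.
King squares — g7: attacked by Qg6; h7: attacked by Qg6; g8: attacked by Qg6.
Legal moves for White: none.
Not in check and no legal moves → stalemate.

stalemate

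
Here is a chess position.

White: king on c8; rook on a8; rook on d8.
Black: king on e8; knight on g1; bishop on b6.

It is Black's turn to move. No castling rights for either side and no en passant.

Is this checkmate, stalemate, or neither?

neither

Black to move; black king on e8.
In check: yes, from the white rook on d8.
King squares — d7: attacked by Kc8; e7: available; f7: available; d8: attacked by Kc8; f8: attacked by Rd8.
Legal moves for Black: Kf7, Ke7, Bxd8.
Black is in check but has 3 legal moves → neither.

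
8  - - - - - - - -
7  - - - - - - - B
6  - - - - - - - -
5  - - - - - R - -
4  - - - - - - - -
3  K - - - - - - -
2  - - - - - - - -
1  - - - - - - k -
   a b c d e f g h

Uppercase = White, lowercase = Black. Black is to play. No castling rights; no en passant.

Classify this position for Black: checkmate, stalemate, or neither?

neither

Black to move; black king on g1.
In check: no.
Legal moves for Black: Kh2, Kg2, Kh1.
Black has 3 legal moves and is not in check → neither.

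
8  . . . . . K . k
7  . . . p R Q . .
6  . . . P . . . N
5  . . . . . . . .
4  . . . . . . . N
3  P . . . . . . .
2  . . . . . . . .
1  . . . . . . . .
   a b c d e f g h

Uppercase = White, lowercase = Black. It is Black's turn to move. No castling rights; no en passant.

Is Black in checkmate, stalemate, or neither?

Black to move; black king on h8.
In check: no.
King squares — g7: attacked by Qf7; h7: attacked by Qf7; g8: attacked by Nh6.
Legal moves for Black: none.
Not in check and no legal moves → stalemate.

stalemate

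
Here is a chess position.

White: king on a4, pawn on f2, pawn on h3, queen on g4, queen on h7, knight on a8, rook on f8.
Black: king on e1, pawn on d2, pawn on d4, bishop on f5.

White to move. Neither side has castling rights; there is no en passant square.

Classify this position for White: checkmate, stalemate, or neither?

White to move; white king on a4.
In check: no.
Legal moves for White include: Rh8, Rg8, Re8+, Rd8, Rc8, Rb8, Rf7, Rf6, Rxf5, Nc7, Nb6, Qh8, Qhg8, Qhg7, Qf7, Qe7+, Qd7, Qc7, ... (list truncated; more exist).
White has legal moves and is not in check → neither.

neither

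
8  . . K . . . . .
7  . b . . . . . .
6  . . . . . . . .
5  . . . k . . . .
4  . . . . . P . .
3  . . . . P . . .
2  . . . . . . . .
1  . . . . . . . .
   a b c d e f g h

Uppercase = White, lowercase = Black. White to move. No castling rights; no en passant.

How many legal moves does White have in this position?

White to move; king on c8.
In check: yes, from the black bishop on b7.
Legal moves: Kd8, Kb8, Kd7, Kc7, Kxb7.
Count: 5.

5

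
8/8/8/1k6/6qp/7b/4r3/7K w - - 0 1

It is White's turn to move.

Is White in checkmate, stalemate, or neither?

stalemate

White to move; white king on h1.
In check: no.
King squares — g1: attacked by Qg4; g2: attacked by Re2; h2: attacked by Re2.
Legal moves for White: none.
Not in check and no legal moves → stalemate.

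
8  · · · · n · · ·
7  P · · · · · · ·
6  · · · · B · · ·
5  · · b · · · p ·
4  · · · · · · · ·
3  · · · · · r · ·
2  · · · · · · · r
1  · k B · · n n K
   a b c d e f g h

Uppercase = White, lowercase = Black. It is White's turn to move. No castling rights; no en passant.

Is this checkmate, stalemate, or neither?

White to move; white king on h1.
In check: yes, from the black rook on h2.
King squares — g1: attacked by Bc5; g2: attacked by Rh2; h2: attacked by Nf1.
Legal moves for White: none.
In check with no legal moves → checkmate.

checkmate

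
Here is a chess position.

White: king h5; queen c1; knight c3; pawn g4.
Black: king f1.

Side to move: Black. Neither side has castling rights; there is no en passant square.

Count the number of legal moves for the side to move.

Black to move; king on f1.
In check: yes, from the white queen on c1.
Legal moves: Kg2, Kf2.
Count: 2.

2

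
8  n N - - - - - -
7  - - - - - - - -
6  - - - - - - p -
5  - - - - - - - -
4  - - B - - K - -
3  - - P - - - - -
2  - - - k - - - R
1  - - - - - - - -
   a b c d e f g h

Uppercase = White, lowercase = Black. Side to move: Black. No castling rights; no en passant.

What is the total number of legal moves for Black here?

Black to move; king on d2.
In check: yes, from the white rook on h2.
Legal moves: Kxc3, Ke1, Kd1, Kc1.
Count: 4.

4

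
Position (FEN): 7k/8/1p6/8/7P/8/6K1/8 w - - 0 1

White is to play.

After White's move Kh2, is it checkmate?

After Kh2: black king on h8; in check: no.
Black is not in check, so this cannot be checkmate.

no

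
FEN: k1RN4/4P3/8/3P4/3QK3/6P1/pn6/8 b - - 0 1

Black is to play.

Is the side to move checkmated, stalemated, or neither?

Black to move; black king on a8.
In check: yes, from the white rook on c8.
King squares — a7: attacked by Qd4; b7: attacked by Nd8; b8: attacked by Rc8.
Legal moves for Black: none.
In check with no legal moves → checkmate.

checkmate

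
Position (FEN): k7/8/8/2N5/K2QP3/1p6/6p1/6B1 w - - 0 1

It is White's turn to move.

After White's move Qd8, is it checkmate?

no

After Qd8: black king on a8; in check: yes, from the white queen on d8.
Black has 1 legal reply: Ka7.
In check but a legal move exists → not checkmate.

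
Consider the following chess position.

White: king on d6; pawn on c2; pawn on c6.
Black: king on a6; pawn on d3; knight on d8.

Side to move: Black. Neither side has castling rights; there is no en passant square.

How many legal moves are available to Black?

Black to move; king on a6.
In check: no.
Legal moves: Nf7+, Nb7+, Ne6, Nxc6, Ka7, Kb6, Kb5, Ka5, dxc2, d2.
Count: 10.

10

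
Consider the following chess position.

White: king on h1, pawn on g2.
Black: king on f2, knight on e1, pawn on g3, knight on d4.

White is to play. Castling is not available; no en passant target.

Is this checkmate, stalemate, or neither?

stalemate

White to move; white king on h1.
In check: no.
King squares — g1: attacked by Kf2; g2: own pawn; h2: attacked by Pg3.
Legal moves for White: none.
Not in check and no legal moves → stalemate.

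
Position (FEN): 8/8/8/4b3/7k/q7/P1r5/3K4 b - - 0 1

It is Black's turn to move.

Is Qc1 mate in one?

After Qc1: white king on d1; in check: yes, from the black queen on c1.
King squares — c1: attacked by Rc2; e1: attacked by Qc1; c2: attacked by Qc1; d2: attacked by Qc1; e2: attacked by Rc2.
White has no legal moves → checkmate.

yes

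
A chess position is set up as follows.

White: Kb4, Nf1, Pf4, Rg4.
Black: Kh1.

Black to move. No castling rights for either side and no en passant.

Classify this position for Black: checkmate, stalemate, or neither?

stalemate

Black to move; black king on h1.
In check: no.
King squares — g1: attacked by Rg4; g2: attacked by Rg4; h2: attacked by Nf1.
Legal moves for Black: none.
Not in check and no legal moves → stalemate.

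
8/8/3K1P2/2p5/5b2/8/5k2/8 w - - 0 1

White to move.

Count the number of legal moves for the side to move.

6

White to move; king on d6.
In check: yes, from the black bishop on f4.
Legal moves: Ke7, Kd7, Ke6, Kc6, Kd5, Kxc5.
Count: 6.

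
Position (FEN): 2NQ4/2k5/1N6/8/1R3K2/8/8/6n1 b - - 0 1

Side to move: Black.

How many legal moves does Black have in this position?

Black to move; king on c7.
In check: yes, from the white queen on d8.
Legal moves: Kxd8, Kb8, Kb7, Kc6.
Count: 4.

4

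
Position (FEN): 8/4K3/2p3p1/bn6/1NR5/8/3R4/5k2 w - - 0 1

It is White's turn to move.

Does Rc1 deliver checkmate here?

yes

After Rc1: black king on f1; in check: yes, from the white rook on c1.
King squares — e1: attacked by Rc1; g1: attacked by Rc1; e2: attacked by Rd2; f2: attacked by Rd2; g2: attacked by Rd2.
Black has no legal moves → checkmate.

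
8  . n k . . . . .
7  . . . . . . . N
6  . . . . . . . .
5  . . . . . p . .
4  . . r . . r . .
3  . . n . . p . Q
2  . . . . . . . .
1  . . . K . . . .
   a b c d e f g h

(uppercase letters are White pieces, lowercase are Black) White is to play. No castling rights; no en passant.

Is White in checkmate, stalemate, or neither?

White to move; white king on d1.
In check: yes, from the black knight on c3.
King squares — c1: available; e1: available; c2: available; d2: available; e2: attacked by Nc3.
Legal moves for White: Kd2, Kc2, Ke1, Kc1.
White is in check but has 4 legal moves → neither.

neither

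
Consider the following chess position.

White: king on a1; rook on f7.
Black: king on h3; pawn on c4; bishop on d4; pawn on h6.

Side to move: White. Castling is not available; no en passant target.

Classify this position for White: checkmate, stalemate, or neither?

neither

White to move; white king on a1.
In check: yes, from the black bishop on d4.
Legal moves for White: Ka2, Kb1.
White is in check but has 2 legal moves → neither.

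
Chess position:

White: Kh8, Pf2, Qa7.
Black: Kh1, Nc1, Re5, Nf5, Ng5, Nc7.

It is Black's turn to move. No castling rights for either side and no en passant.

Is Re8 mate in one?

After Re8: white king on h8; in check: yes, from the black rook on e8.
King squares — g7: attacked by Nf5; h7: attacked by Ng5; g8: attacked by Re8.
White has no legal moves → checkmate.

yes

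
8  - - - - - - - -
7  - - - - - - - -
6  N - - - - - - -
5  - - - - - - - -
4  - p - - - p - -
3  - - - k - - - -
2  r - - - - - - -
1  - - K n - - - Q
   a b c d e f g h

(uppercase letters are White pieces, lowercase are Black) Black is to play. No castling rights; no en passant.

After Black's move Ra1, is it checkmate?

After Ra1: white king on c1; in check: yes, from the black rook on a1.
King squares — b1: attacked by Ra1; d1: attacked by Ra1; b2: attacked by Nd1; c2: attacked by Kd3; d2: attacked by Kd3.
White has no legal moves → checkmate.

yes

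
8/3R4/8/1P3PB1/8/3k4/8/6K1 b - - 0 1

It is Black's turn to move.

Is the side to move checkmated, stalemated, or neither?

neither

Black to move; black king on d3.
In check: yes, from the white rook on d7.
King squares — c2: available; d2: attacked by Bg5; e2: available; c3: available; e3: attacked by Bg5; c4: available; d4: attacked by Rd7; e4: available.
Legal moves for Black: Ke4, Kc4, Kc3, Ke2, Kc2.
Black is in check but has 5 legal moves → neither.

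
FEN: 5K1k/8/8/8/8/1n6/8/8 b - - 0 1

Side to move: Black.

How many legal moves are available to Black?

7

Black to move; king on h8.
In check: no.
Legal moves: Kh7, Nc5, Na5, Nd4, Nd2, Nc1, Na1.
Count: 7.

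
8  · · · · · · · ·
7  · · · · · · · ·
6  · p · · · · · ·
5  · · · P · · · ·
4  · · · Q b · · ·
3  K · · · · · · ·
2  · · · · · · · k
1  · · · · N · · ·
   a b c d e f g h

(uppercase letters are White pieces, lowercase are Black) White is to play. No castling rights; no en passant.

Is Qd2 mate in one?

no

After Qd2: black king on h2; in check: yes, from the white queen on d2.
Black has 5 legal replies: Kh3, Kg3, Kh1, Kg1, Bg2.
In check but a legal move exists → not checkmate.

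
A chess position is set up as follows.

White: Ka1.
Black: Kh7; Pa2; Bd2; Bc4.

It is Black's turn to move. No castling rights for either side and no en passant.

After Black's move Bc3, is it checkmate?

After Bc3: white king on a1; in check: yes, from the black bishop on c3.
King squares — b1: attacked by Pa2; a2: attacked by Bc4; b2: attacked by Bc3.
White has no legal moves → checkmate.

yes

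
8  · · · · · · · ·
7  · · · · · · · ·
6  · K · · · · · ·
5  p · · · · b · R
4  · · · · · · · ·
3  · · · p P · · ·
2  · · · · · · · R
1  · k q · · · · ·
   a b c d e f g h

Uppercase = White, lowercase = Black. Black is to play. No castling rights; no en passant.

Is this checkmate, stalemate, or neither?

neither

Black to move; black king on b1.
In check: no.
Legal moves for Black include: Bc8, Bh7, Bd7, Bg6, Be6, Bg4, Be4, Bh3, Qc8, Qc7+, Qc6+, Qc5+, Qc4, Qxe3+, Qc3, Qa3, Qd2, Qc2, ... (list truncated; more exist).
Black has legal moves and is not in check → neither.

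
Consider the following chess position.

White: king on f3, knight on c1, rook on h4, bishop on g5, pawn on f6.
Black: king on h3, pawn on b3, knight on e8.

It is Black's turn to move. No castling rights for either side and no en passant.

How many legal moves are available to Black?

Black to move; king on h3.
In check: yes, from the white rook on h4.
Legal moves: none.
Count: 0.

0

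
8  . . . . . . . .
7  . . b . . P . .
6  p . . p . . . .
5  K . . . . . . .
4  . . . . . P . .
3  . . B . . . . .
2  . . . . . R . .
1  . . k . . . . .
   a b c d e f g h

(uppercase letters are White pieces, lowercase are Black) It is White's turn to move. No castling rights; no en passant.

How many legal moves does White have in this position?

White to move; king on a5.
In check: yes, from the black bishop on c7.
Legal moves: Kxa6, Kb4, Ka4.
Count: 3.

3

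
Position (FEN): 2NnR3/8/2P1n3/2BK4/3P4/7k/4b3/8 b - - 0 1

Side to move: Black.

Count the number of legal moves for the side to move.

Black to move; king on h3.
In check: no.
Legal moves: Nf7, Nb7, Nxc6, Nf8, Ng7, Nc7+, Ng5, Nxc5, Nf4+, Nxd4, Kh4, Kg4, Kg3, Kh2, Kg2, Ba6, Bh5, Bb5, Bg4, Bc4+, Bf3+, Bd3, Bf1, Bd1.
Count: 24.

24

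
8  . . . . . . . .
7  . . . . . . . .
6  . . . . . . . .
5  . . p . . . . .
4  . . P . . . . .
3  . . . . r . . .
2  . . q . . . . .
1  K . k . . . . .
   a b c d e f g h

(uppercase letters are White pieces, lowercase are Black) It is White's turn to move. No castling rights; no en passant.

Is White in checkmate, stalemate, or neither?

White to move; white king on a1.
In check: no.
King squares — b1: attacked by Kc1; a2: attacked by Qc2; b2: attacked by Kc1.
Legal moves for White: none.
Not in check and no legal moves → stalemate.

stalemate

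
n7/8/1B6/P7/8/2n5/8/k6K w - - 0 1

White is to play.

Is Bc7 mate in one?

After Bc7: black king on a1; in check: no.
Black is not in check, so this cannot be checkmate.

no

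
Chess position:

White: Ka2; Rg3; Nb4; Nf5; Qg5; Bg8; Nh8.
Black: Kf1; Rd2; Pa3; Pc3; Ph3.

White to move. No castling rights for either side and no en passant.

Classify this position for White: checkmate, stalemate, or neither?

White to move; white king on a2.
In check: yes, from the black rook on d2.
King squares — a1: available; b1: available; b2: attacked by Rd2; a3: available; b3: available.
Legal moves for White: Kb3, Kxa3, Kb1, Ka1, Qxd2, Nc2.
White is in check but has 6 legal moves → neither.

neither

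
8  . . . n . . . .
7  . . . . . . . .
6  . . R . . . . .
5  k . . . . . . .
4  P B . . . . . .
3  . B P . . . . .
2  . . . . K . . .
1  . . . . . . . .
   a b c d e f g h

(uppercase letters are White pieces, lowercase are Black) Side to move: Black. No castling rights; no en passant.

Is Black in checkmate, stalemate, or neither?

checkmate

Black to move; black king on a5.
In check: yes, from the white bishop on b4.
King squares — a4: attacked by Bb3; b4: attacked by Pc3; b5: attacked by Pa4; a6: attacked by Rc6; b6: attacked by Rc6.
Legal moves for Black: none.
In check with no legal moves → checkmate.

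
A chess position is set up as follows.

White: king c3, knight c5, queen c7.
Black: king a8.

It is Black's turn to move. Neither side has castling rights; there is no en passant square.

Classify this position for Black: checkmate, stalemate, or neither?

stalemate

Black to move; black king on a8.
In check: no.
King squares — a7: attacked by Qc7; b7: attacked by Nc5; b8: attacked by Qc7.
Legal moves for Black: none.
Not in check and no legal moves → stalemate.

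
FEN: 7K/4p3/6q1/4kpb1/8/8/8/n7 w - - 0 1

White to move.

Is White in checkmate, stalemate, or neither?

White to move; white king on h8.
In check: no.
King squares — g7: attacked by Qg6; h7: attacked by Qg6; g8: attacked by Qg6.
Legal moves for White: none.
Not in check and no legal moves → stalemate.

stalemate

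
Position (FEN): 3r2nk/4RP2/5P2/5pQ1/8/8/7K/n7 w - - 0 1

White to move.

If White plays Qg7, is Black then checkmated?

After Qg7: black king on h8; in check: yes, from the white queen on g7.
King squares — g7: attacked by Pf6; h7: attacked by Qg7; g8: own knight.
Black has no legal moves → checkmate.

yes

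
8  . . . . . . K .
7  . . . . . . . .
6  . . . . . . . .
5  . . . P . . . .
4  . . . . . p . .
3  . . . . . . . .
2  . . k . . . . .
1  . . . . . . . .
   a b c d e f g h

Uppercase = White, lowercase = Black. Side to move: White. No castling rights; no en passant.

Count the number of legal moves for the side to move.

6

White to move; king on g8.
In check: no.
Legal moves: Kh8, Kf8, Kh7, Kg7, Kf7, d6.
Count: 6.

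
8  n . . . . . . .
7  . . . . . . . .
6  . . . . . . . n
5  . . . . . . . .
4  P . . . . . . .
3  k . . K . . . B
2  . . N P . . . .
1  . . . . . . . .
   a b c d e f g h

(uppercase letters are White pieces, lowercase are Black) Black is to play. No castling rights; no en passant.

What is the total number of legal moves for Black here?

4

Black to move; king on a3.
In check: yes, from the white knight on c2.
Legal moves: Kxa4, Kb3, Kb2, Ka2.
Count: 4.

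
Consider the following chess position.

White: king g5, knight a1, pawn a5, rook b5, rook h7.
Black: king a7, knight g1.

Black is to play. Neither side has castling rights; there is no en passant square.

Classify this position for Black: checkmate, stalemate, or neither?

Black to move; black king on a7.
In check: yes, from the white rook on h7.
Legal moves for Black: Ka8, Ka6.
Black is in check but has 2 legal moves → neither.

neither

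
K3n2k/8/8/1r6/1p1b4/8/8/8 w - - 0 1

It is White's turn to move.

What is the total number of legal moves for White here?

White to move; king on a8.
In check: no.
Legal moves: none.
Count: 0.

0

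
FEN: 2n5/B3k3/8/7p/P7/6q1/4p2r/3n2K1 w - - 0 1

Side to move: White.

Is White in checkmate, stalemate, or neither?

White to move; white king on g1.
In check: yes, from the black queen on g3.
King squares — f1: attacked by Pe2; h1: attacked by Rh2; f2: attacked by Nd1; g2: attacked by Rh2; h2: attacked by Qg3.
Legal moves for White: none.
In check with no legal moves → checkmate.

checkmate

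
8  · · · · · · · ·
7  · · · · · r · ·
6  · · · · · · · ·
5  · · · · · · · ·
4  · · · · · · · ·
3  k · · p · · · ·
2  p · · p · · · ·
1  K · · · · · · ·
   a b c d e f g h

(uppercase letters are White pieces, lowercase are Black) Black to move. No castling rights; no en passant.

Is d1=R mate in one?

yes

After d1=R: white king on a1; in check: yes, from the black rook on d1.
King squares — b1: attacked by Rd1; a2: attacked by Ka3; b2: attacked by Ka3.
White has no legal moves → checkmate.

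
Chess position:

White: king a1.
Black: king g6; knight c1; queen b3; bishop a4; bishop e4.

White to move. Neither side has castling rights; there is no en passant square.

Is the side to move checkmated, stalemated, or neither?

stalemate

White to move; white king on a1.
In check: no.
King squares — b1: attacked by Qb3; a2: attacked by Nc1; b2: attacked by Qb3.
Legal moves for White: none.
Not in check and no legal moves → stalemate.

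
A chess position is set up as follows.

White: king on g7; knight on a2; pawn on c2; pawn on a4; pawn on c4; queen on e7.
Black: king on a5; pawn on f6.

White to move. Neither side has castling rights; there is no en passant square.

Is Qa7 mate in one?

yes

After Qa7: black king on a5; in check: yes, from the white queen on a7.
King squares — a4: attacked by Qa7; b4: attacked by Na2; b5: attacked by Pa4; a6: attacked by Qa7; b6: attacked by Qa7.
Black has no legal moves → checkmate.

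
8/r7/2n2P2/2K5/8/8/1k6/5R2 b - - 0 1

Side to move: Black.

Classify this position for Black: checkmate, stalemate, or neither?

neither

Black to move; black king on b2.
In check: no.
Legal moves for Black include: Ra8, Rh7, Rg7, Rf7, Re7, Rd7, Rc7, Rb7, Ra6, Ra5+, Ra4, Ra3, Ra2, Ra1, Nd8, Nb8, Ne7, Ne5, ... (list truncated; more exist).
Black has legal moves and is not in check → neither.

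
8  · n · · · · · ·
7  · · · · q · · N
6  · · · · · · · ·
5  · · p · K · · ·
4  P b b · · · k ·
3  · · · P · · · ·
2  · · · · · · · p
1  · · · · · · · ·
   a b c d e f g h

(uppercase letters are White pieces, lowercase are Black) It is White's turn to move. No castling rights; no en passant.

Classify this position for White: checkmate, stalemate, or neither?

checkmate

White to move; white king on e5.
In check: yes, from the black queen on e7.
King squares — d4: attacked by Pc5; e4: attacked by Qe7; f4: attacked by Kg4; d5: attacked by Bc4; f5: attacked by Kg4; d6: attacked by Qe7; e6: attacked by Bc4; f6: attacked by Qe7.
Legal moves for White: none.
In check with no legal moves → checkmate.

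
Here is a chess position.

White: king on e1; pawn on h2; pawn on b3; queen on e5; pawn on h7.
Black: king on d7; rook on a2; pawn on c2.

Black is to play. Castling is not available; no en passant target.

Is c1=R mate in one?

After c1=R: white king on e1; in check: yes, from the black rook on c1.
King squares — d1: attacked by Rc1; f1: attacked by Rc1; d2: attacked by Ra2; e2: attacked by Ra2; f2: attacked by Ra2.
White has no legal moves → checkmate.

yes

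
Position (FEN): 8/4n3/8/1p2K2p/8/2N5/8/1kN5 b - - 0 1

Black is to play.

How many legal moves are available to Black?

4

Black to move; king on b1.
In check: yes, from the white knight on c3.
Legal moves: Kc2, Kb2, Kxc1, Ka1.
Count: 4.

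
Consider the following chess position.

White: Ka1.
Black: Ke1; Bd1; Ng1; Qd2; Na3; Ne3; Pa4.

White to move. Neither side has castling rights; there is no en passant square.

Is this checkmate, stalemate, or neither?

White to move; white king on a1.
In check: no.
King squares — b1: attacked by Na3; a2: attacked by Qd2; b2: attacked by Qd2.
Legal moves for White: none.
Not in check and no legal moves → stalemate.

stalemate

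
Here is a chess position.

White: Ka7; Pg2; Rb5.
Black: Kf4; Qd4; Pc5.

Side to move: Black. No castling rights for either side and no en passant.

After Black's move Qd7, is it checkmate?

no

After Qd7: white king on a7; in check: yes, from the black queen on d7.
White has 5 legal replies: Kb8, Ka8, Kb6, Ka6, Rb7.
In check but a legal move exists → not checkmate.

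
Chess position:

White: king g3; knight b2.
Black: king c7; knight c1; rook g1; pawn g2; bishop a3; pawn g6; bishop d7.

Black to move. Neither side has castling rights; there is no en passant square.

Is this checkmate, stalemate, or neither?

neither

Black to move; black king on c7.
In check: no.
Legal moves for Black include: Be8, Bc8, Be6, Bc6, Bf5, Bb5, Bg4, Ba4, Bh3, Kd8, Kc8, Kb8, Kb7, Kd6, Kc6, Kb6, Bf8, Be7, ... (list truncated; more exist).
Black has legal moves and is not in check → neither.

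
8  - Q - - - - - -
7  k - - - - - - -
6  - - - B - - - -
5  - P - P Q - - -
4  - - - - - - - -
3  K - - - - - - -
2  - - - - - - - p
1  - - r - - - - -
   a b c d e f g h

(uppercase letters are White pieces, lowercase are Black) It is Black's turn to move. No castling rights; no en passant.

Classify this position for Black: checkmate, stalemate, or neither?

checkmate

Black to move; black king on a7.
In check: yes, from the white queen on b8.
King squares — a6: attacked by Pb5; b6: attacked by Qb8; b7: attacked by Qb8; a8: attacked by Qb8; b8: attacked by Bd6.
Legal moves for Black: none.
In check with no legal moves → checkmate.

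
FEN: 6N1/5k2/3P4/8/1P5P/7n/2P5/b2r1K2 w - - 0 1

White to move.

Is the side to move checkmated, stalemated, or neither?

neither

White to move; white king on f1.
In check: yes, from the black rook on d1.
Legal moves for White: Kg2, Ke2.
White is in check but has 2 legal moves → neither.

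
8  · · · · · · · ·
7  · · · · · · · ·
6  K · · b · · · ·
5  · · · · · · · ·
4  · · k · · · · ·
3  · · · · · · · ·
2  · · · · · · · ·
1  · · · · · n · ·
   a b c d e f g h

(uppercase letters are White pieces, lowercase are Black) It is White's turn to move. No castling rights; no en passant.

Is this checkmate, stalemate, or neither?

neither

White to move; white king on a6.
In check: no.
Legal moves for White: Kb7, Ka7, Kb6, Ka5.
White has 4 legal moves and is not in check → neither.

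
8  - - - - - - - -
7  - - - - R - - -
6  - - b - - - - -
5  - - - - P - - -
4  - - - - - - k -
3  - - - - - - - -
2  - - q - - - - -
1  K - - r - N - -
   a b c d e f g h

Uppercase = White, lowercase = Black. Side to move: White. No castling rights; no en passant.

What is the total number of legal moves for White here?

0

White to move; king on a1.
In check: yes, from the black rook on d1.
Legal moves: none.
Count: 0.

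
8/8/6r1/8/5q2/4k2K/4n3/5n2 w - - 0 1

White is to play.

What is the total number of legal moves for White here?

White to move; king on h3.
In check: no.
Legal moves: none.
Count: 0.

0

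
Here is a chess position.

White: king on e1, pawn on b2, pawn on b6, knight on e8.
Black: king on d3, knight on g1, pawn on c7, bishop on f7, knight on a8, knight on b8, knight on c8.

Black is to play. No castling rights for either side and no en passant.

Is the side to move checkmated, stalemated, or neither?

Black to move; black king on d3.
In check: no.
Legal moves for Black include: Ne7, Na7, Nd6, Ncxb6, Nd7, Nc6, Na6, Naxb6, Bg8, Bxe8, Bg6, Be6, Bh5, Bd5, Bc4, Bb3, Ba2, Ke4, ... (list truncated; more exist).
Black has legal moves and is not in check → neither.

neither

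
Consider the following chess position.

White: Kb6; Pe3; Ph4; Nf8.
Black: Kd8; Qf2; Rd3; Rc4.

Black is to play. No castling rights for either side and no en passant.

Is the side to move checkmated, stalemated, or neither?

neither

Black to move; black king on d8.
In check: no.
Legal moves for Black include: Ke8, Kc8, Ke7, Rc8, Rc7, Rc6+, Rc5, Rxh4, Rg4, Rf4, Re4, Rcd4, Rb4+, Ra4, Rcc3, Rc2, Rc1, Rd7, ... (list truncated; more exist).
Black has legal moves and is not in check → neither.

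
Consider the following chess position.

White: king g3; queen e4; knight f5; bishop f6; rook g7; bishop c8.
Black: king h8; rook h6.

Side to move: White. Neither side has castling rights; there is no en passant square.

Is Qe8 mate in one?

After Qe8: black king on h8; in check: yes, from the white queen on e8.
King squares — g7: attacked by Nf5; h7: attacked by Rg7; g8: attacked by Rg7.
Black has no legal moves → checkmate.

yes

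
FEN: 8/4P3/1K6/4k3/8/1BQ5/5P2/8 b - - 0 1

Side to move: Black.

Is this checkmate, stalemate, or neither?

Black to move; black king on e5.
In check: yes, from the white queen on c3.
Legal moves for Black: Kd6, Kf5, Kf4, Ke4.
Black is in check but has 4 legal moves → neither.

neither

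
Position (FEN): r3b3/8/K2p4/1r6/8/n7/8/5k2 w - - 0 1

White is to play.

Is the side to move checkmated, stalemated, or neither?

White to move; white king on a6.
In check: yes, from the black rook on a8.
King squares — a5: attacked by Rb5; b5: attacked by Na3; b6: attacked by Rb5; a7: attacked by Ra8; b7: attacked by Rb5.
Legal moves for White: none.
In check with no legal moves → checkmate.

checkmate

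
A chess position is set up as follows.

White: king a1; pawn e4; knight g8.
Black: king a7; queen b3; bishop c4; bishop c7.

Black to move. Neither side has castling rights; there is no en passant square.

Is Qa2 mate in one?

yes

After Qa2: white king on a1; in check: yes, from the black queen on a2.
King squares — b1: attacked by Qa2; a2: attacked by Bc4; b2: attacked by Qa2.
White has no legal moves → checkmate.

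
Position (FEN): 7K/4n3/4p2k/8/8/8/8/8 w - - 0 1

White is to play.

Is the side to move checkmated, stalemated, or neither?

White to move; white king on h8.
In check: no.
King squares — g7: attacked by Kh6; h7: attacked by Kh6; g8: attacked by Ne7.
Legal moves for White: none.
Not in check and no legal moves → stalemate.

stalemate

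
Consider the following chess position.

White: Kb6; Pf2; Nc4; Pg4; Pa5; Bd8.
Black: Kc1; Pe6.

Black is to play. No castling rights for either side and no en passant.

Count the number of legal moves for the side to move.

4

Black to move; king on c1.
In check: no.
Legal moves: Kc2, Kd1, Kb1, e5.
Count: 4.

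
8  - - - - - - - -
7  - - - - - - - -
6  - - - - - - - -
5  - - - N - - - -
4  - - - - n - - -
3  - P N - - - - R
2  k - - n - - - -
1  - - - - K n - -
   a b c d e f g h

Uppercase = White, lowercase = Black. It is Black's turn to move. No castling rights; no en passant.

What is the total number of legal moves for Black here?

5

Black to move; king on a2.
In check: yes, from the white knight on c3.
Legal moves: Kxb3, Ka3, Kb2, Ka1, Nxc3.
Count: 5.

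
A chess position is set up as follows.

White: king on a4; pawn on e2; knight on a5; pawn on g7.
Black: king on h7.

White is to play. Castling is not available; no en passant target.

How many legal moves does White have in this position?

White to move; king on a4.
In check: no.
Legal moves: Nb7, Nc6, Nc4, Nb3, Kb5, Kb4, Kb3, Ka3, g8=Q+, g8=R, g8=B+, g8=N, e3, e4.
Count: 14.

14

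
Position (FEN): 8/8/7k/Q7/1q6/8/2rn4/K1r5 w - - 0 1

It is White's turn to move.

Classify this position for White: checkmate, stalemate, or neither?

checkmate

White to move; white king on a1.
In check: yes, from the black rook on c1.
King squares — b1: attacked by Rc1; a2: attacked by Rc2; b2: attacked by Rc2.
Legal moves for White: none.
In check with no legal moves → checkmate.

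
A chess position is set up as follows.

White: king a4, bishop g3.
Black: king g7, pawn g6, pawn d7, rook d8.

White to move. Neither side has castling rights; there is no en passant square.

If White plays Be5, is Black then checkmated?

After Be5: black king on g7; in check: yes, from the white bishop on e5.
Black has 5 legal replies: Kg8, Kf8, Kh7, Kf7, Kh6.
In check but a legal move exists → not checkmate.

no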